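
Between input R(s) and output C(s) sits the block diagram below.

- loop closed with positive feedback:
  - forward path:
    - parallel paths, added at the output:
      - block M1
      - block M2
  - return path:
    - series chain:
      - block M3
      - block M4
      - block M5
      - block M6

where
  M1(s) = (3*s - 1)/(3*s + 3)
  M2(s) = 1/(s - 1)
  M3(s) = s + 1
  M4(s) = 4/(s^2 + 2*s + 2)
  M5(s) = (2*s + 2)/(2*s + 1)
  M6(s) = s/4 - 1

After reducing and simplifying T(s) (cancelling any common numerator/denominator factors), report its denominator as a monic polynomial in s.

[1] parallel reduction of M1, M2 gives (3*s^2 - s + 4)/(3*s^2 - 3)
[2] multiply M3, M4, M5, M6 (series) gives (2*s^3 - 4*s^2 - 14*s - 8)/(2*s^3 + 5*s^2 + 6*s + 2)
[3] apply the feedback formula to (M1+M2), (M3*M4*M5*M6) gives (6*s^5 + 13*s^4 + 21*s^3 + 20*s^2 + 22*s + 8)/(29*s^4 + 42*s^3 + 17*s^2 + 30*s + 26)
The result of step 3 is T(s) in lowest terms. Its denominator has leading coefficient 29; dividing the denominator through by 29 makes it monic.

Answer: s^4 + 42*s^3/29 + 17*s^2/29 + 30*s/29 + 26/29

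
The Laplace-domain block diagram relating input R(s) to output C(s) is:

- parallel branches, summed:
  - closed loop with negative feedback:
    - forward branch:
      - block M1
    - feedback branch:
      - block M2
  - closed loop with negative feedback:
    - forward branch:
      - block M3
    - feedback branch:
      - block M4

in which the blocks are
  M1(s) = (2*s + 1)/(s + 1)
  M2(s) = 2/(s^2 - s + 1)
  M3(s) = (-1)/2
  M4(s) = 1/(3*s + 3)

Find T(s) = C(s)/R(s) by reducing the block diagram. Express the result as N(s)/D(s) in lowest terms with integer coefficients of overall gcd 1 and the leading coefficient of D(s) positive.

Step 1: apply the feedback formula to M1, M2 gives (2*s^3 - s^2 + s + 1)/(s^3 + 4*s + 3)
Step 2: close the feedback loop around M3, M4 gives (-3*s - 3)/(6*s + 5)
Step 3: add [M1/(1+M1*M2)], [M3/(1+M3*M4)] (parallel); the result is T(s) itself (integer coefficients, no common factor, positive leading denominator coefficient)

Answer: (9*s^4 + s^3 - 11*s^2 - 10*s - 4)/(6*s^4 + 5*s^3 + 24*s^2 + 38*s + 15)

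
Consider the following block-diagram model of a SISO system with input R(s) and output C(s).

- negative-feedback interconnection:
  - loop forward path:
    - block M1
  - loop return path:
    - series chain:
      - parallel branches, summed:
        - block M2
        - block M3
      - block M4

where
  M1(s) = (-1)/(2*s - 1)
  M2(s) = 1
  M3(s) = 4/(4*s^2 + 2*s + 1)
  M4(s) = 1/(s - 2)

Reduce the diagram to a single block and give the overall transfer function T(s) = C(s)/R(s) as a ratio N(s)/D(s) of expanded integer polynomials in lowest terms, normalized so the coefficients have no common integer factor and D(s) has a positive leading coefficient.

Step 1: combine M2, M3 in parallel; result (4*s^2 + 2*s + 5)/(4*s^2 + 2*s + 1)
Step 2: reduce the series chain (M2+M3), M4; result (4*s^2 + 2*s + 5)/(4*s^3 - 6*s^2 - 3*s - 2)
Step 3: apply the feedback formula to M1, ((M2+M3)*M4), giving the overall T(s)

Final answer: (-4*s^3 + 6*s^2 + 3*s + 2)/(8*s^4 - 16*s^3 - 4*s^2 - 3*s - 3)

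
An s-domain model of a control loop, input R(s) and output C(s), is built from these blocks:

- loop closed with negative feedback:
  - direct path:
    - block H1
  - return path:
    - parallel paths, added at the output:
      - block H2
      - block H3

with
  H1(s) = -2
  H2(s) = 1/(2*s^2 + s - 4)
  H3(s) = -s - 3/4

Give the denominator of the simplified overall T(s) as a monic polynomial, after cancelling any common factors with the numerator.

First reduce the diagram to T(s).

Step 1: sum the parallel branches H2, H3 = (-8*s^3 - 10*s^2 + 13*s + 16)/(8*s^2 + 4*s - 16)
Step 2: collapse the loop (H1 forward, (H2+H3) return) = (-8*s^2 - 4*s + 16)/(8*s^3 + 14*s^2 - 11*s - 24)
Step 2 gives the fully reduced T(s), with no common factor left to cancel. The denominator's leading coefficient is 8, so divide each of its coefficients by 8 to get the monic form.

Answer: s^3 + 7*s^2/4 - 11*s/8 - 3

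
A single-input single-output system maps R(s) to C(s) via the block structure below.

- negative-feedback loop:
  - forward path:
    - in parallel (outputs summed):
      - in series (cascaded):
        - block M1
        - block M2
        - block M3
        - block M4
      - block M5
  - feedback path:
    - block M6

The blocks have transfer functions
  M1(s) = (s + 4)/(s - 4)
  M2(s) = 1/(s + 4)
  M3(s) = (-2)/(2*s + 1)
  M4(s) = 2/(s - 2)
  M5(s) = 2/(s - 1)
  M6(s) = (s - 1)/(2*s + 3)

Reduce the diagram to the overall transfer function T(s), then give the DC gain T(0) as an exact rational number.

Step 1: reduce the series chain M1, M2, M3, M4; result (-4)/(2*s^3 - 11*s^2 + 10*s + 8)
Step 2: parallel reduction of (M1*M2*M3*M4), M5; result (4*s^3 - 22*s^2 + 16*s + 20)/(2*s^4 - 13*s^3 + 21*s^2 - 2*s - 8)
Step 3: apply the feedback formula to ((M1*M2*M3*M4)+M5), M6; result (8*s^4 - 32*s^3 - 34*s^2 + 88*s + 60)/(4*s^5 - 16*s^4 - 23*s^3 + 97*s^2 - 18*s - 44)
The step-3 result is T(s). Setting s = 0: T(0) = 60/(-44) = -15/11.

Therefore the answer is -15/11.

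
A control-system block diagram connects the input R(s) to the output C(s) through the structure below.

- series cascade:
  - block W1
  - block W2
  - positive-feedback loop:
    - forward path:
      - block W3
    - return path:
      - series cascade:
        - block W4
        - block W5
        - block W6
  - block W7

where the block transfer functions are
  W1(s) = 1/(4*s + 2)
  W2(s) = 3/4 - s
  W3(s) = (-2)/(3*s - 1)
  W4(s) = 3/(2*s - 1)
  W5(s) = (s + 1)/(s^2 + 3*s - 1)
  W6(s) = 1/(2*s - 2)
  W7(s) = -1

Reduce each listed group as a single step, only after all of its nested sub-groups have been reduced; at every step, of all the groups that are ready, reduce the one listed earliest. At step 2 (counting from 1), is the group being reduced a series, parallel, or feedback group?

Step 1 - multiply W4, W5, W6 (series)
Step 2 - reduce the feedback loop with forward W3 and return (W4*W5*W6)
Step 3 - combine W1, W2, [W3/(1-W3*(W4*W5*W6))], W7 in series
So the answer for step 2 is feedback.

Therefore the answer is feedback.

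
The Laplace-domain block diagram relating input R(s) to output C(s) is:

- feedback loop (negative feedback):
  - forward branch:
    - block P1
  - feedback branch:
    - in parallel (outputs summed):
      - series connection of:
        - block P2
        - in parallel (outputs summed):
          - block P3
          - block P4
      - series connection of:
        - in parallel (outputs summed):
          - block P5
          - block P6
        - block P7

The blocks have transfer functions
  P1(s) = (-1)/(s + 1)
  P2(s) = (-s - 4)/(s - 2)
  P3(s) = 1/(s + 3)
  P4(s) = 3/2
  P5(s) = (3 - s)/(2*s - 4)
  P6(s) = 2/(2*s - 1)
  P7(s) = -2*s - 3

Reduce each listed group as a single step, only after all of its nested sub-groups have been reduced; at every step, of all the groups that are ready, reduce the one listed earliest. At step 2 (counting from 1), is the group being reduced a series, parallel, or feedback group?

Answer: series

Working:
[1] parallel reduction of P3, P4
[2] series reduction of P2, (P3+P4)
[3] add P5, P6 (parallel)
[4] multiply (P5+P6), P7 (series)
[5] add (P2*(P3+P4)), ((P5+P6)*P7) (parallel)
[6] reduce the feedback loop with forward P1 and return ((P2*(P3+P4))+((P5+P6)*P7))
Step 2: series.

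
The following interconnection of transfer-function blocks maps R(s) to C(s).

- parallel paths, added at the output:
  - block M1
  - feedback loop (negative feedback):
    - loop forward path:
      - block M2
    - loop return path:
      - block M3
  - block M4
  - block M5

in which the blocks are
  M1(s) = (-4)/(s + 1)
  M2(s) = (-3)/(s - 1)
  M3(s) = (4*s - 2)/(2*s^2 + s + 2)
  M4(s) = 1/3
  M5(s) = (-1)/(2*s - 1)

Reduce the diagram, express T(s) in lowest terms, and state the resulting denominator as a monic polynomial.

Step 1. collapse the loop (M2 forward, M3 return); result (-6*s^2 - 3*s - 6)/(2*s^3 - s^2 - 11*s + 4)
Step 2. add M1, [M2/(1+M2*M3)], M4, M5 (parallel); result (4*s^5 - 90*s^4 - 16*s^3 + 259*s^2 - 201*s + 50)/(12*s^5 - 75*s^3 - 6*s^2 + 45*s - 12)
No further cancellation is possible in the step-2 result, so that is T(s). Its denominator becomes monic after dividing by the leading coefficient 12.

Answer: s^5 - 25*s^3/4 - s^2/2 + 15*s/4 - 1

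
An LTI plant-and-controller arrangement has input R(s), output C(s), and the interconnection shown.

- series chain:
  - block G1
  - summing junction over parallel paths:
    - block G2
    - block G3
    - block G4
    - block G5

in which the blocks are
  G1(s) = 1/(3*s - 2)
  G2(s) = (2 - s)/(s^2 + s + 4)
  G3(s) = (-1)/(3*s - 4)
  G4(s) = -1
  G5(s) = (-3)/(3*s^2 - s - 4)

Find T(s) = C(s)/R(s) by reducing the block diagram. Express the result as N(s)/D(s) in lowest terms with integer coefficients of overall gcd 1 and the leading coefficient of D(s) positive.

Step 1. sum the parallel branches G2, G3, G4, G5 = (-3*s^4 - 6*s^3 - 5*s^2 + 2*s - 8)/(3*s^4 + 2*s^3 + 7*s^2 - 8*s - 16)
Step 2. multiply G1, (G2+G3+G4+G5) (series): this yields T(s), and no further normalization is needed

Therefore the answer is (-3*s^4 - 6*s^3 - 5*s^2 + 2*s - 8)/(9*s^5 + 17*s^3 - 38*s^2 - 32*s + 32).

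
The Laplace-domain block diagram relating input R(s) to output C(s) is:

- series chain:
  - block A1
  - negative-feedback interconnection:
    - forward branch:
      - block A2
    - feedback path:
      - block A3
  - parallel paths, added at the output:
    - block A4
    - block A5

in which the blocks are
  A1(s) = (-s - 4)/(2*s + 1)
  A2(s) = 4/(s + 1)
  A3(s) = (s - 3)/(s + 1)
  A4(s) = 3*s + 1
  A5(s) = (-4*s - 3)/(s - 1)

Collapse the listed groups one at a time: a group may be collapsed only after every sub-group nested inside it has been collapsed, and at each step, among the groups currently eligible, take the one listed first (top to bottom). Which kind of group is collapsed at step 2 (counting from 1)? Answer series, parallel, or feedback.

1. reduce the feedback loop with forward A2 and return A3
2. sum the parallel branches A4, A5
3. series reduction of A1, [A2/(1+A2*A3)], (A4+A5)
Step 2 collapses a parallel group.

Final answer: parallel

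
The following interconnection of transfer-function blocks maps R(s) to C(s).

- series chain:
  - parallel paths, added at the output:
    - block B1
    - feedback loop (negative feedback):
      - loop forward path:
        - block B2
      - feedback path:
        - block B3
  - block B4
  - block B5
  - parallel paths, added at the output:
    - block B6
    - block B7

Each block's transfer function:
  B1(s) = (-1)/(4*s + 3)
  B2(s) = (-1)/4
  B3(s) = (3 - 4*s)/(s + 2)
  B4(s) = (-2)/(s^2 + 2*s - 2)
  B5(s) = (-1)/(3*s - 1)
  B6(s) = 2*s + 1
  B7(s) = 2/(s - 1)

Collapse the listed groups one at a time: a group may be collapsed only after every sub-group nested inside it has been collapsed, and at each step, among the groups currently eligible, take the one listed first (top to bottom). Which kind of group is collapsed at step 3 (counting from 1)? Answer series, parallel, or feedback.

Step 1 - close the feedback loop around B2, B3
Step 2 - combine B1, [B2/(1+B2*B3)] in parallel
Step 3 - combine B6, B7 in parallel
Step 4 - multiply (B1+[B2/(1+B2*B3)]), B4, B5, (B6+B7) (series)
Step 3 collapses a parallel group.

Hence the answer: parallel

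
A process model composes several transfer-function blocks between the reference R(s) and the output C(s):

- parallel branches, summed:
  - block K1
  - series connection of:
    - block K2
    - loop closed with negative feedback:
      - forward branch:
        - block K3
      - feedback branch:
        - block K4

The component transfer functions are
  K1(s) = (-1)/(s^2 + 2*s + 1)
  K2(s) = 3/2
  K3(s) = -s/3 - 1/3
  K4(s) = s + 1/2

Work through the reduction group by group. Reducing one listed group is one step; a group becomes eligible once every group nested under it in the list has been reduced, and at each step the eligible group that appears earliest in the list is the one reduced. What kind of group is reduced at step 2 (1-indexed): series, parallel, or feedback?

Step 1. apply the feedback formula to K3, K4
Step 2. cascade K2, [K3/(1+K3*K4)]
Step 3. reduce the parallel group K1, (K2*[K3/(1+K3*K4)])
So the answer for step 2 is series.

Hence the answer: series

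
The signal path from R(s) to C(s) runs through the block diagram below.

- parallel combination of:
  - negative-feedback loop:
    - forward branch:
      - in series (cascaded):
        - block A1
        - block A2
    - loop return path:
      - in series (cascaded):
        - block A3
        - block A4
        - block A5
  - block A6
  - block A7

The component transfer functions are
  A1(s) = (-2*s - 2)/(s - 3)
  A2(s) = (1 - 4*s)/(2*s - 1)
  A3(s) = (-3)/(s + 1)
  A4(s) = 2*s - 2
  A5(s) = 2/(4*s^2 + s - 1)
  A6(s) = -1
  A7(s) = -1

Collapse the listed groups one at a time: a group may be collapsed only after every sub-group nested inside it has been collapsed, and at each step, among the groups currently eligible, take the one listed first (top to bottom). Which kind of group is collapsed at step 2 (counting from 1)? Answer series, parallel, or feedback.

Step 1. multiply A1, A2 (series)
Step 2. cascade A3, A4, A5
Step 3. close the feedback loop around (A1*A2), (A3*A4*A5)
Step 4. combine [(A1*A2)/(1+(A1*A2)*(A3*A4*A5))], A6, A7 in parallel
Step 2 collapses a series group.

Hence the answer: series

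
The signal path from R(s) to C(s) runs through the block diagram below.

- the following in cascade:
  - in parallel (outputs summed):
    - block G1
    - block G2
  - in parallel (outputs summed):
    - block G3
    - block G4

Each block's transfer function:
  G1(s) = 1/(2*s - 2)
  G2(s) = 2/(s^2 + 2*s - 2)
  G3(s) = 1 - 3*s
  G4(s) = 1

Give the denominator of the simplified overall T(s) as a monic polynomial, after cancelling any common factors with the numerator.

Step 1 - combine G1, G2 in parallel -> (s^2 + 6*s - 6)/(2*s^3 + 2*s^2 - 8*s + 4)
Step 2 - reduce the parallel group G3, G4 -> 2 - 3*s
Step 3 - reduce the series chain (G1+G2), (G3+G4) -> (-3*s^3 - 16*s^2 + 30*s - 12)/(2*s^3 + 2*s^2 - 8*s + 4)
That last expression is T(s), already simplified. Scaling its denominator by 1/2 (the reciprocal of the leading coefficient) yields the monic denominator.

Final answer: s^3 + s^2 - 4*s + 2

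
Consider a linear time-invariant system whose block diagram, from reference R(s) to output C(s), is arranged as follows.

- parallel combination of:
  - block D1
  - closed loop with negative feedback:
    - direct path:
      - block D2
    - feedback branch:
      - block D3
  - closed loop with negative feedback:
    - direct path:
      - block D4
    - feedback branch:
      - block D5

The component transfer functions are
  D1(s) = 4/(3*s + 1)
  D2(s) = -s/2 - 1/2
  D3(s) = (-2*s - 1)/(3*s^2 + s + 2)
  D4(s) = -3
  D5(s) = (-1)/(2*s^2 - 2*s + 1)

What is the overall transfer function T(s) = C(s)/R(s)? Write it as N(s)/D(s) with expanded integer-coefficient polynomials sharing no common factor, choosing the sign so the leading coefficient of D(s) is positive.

The answer is (-18*s^6 - 156*s^5 + 38*s^4 - 130*s^3 + 111*s^2 - 22*s + 57)/(48*s^5 - 2*s^4 + 90*s^3 + 62*s^2 + 70*s + 20).

Reasoning:
1. close the feedback loop around D2, D3: (-3*s^3 - 4*s^2 - 3*s - 2)/(8*s^2 + 5*s + 5)
2. reduce the feedback loop with forward D4 and return D5: (-6*s^2 + 6*s - 3)/(2*s^2 - 2*s + 4)
3. parallel reduction of D1, [D2/(1+D2*D3)], [D4/(1+D4*D5)]; the result is T(s) itself (integer coefficients, no common factor, positive leading denominator coefficient)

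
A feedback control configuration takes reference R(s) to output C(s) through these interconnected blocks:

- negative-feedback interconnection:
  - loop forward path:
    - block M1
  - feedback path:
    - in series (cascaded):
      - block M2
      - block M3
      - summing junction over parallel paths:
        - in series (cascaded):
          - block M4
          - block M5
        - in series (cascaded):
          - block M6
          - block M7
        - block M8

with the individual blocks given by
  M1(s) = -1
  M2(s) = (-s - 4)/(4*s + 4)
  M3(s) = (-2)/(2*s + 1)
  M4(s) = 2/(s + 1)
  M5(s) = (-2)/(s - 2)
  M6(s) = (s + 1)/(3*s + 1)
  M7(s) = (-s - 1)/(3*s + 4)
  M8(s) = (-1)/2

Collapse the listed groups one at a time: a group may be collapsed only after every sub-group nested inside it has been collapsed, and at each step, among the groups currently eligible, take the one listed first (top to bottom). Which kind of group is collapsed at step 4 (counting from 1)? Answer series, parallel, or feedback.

The answer is series.

Reasoning:
Step 1: cascade M4, M5
Step 2: multiply M6, M7 (series)
Step 3: sum the parallel branches (M4*M5), (M6*M7), M8
Step 4: reduce the series chain M2, M3, ((M4*M5)+(M6*M7)+M8)
Step 5: apply the feedback formula to M1, (M2*M3*((M4*M5)+(M6*M7)+M8))
At step 4 the group reduced is series.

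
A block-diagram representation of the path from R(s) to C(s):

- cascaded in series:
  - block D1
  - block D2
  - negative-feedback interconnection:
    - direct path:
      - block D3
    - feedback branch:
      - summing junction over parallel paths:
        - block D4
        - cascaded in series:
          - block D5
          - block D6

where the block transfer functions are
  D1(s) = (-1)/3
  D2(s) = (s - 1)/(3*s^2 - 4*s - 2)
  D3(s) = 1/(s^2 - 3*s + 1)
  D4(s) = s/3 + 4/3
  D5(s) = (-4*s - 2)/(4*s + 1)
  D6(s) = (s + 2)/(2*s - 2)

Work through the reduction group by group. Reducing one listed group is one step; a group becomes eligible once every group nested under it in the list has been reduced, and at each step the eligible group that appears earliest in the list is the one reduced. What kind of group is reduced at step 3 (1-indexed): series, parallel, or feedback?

Answer: feedback

Working:
Step 1 - cascade D5, D6
Step 2 - add D4, (D5*D6) (parallel)
Step 3 - close the feedback loop around D3, (D4+(D5*D6))
Step 4 - reduce the series chain D1, D2, [D3/(1+D3*(D4+(D5*D6)))]
At step 3 the group reduced is feedback.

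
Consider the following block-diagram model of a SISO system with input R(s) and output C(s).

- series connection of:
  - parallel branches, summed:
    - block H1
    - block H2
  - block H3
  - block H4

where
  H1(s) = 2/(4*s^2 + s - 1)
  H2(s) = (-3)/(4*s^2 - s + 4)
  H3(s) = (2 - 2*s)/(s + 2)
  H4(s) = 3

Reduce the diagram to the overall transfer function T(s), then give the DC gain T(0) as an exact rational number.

The answer is -33/4.

Reasoning:
1. sum the parallel branches H1, H2 = (-4*s^2 - 5*s + 11)/(16*s^4 + 11*s^2 + 5*s - 4)
2. reduce the series chain (H1+H2), H3, H4 = (24*s^3 + 6*s^2 - 96*s + 66)/(16*s^5 + 32*s^4 + 11*s^3 + 27*s^2 + 6*s - 8)
DC gain: substitute s = 0 into T(s) from step 2: T(0) = 66/(-8) = -33/4.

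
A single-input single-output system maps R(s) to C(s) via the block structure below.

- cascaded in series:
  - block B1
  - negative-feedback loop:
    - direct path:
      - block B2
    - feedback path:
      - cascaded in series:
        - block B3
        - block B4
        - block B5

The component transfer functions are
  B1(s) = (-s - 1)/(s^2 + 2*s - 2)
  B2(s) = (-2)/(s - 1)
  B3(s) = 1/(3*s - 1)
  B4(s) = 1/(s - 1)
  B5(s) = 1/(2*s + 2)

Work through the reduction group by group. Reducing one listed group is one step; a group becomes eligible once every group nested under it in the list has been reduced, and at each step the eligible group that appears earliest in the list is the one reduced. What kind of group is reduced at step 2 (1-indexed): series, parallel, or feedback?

Reducing step by step:

Step 1: combine B3, B4, B5 in series
Step 2: apply the feedback formula to B2, (B3*B4*B5)
Step 3: cascade B1, [B2/(1+B2*(B3*B4*B5))]
The group at step 2 is a feedback group.

Answer: feedback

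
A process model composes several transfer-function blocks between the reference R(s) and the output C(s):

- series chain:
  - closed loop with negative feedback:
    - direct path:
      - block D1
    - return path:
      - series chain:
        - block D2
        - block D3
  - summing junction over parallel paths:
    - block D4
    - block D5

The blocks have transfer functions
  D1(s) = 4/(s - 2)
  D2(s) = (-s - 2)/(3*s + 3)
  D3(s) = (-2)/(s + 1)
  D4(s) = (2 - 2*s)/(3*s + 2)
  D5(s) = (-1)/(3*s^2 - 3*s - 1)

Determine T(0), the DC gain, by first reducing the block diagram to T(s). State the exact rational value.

Step 1: multiply D2, D3 (series); result (2*s + 4)/(3*s^2 + 6*s + 3)
Step 2: reduce the feedback loop with forward D1 and return (D2*D3); result (12*s^2 + 24*s + 12)/(3*s^3 - s + 10)
Step 3: sum the parallel branches D4, D5; result (-6*s^3 + 12*s^2 - 7*s - 4)/(9*s^3 - 3*s^2 - 9*s - 2)
Step 4: cascade [D1/(1+D1*(D2*D3))], (D4+D5); result (-72*s^5 + 132*s^3 - 72*s^2 - 180*s - 48)/(27*s^6 - 9*s^5 - 36*s^4 + 87*s^3 - 21*s^2 - 88*s - 20)
Evaluating the step-4 result (the overall T(s)) at s = 0 gives T(0) = -48/(-20) = 12/5.

Final answer: 12/5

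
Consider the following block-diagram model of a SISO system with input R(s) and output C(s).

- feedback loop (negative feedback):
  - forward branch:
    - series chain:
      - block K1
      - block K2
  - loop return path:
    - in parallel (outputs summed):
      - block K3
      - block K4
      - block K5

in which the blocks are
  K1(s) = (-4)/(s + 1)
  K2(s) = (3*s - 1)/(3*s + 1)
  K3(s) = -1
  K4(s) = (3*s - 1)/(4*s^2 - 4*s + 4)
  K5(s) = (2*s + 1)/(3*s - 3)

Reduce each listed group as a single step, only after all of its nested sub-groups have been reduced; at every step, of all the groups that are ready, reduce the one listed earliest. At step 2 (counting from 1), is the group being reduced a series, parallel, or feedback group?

Answer: parallel

Working:
Step 1 - reduce the series chain K1, K2
Step 2 - add K3, K4, K5 (parallel)
Step 3 - apply the feedback formula to (K1*K2), (K3+K4+K5)
Step 2: parallel.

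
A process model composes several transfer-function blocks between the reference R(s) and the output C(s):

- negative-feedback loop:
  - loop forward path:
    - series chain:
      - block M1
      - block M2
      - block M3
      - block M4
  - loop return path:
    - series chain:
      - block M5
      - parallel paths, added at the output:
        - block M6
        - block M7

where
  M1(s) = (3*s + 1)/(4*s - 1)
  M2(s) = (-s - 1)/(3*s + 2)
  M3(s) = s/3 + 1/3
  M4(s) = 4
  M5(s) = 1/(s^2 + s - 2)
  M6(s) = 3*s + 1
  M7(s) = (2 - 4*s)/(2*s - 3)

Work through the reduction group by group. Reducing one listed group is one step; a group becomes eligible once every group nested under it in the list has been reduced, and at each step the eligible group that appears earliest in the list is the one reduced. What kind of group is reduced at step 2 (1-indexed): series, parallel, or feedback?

Step 1: series reduction of M1, M2, M3, M4
Step 2: reduce the parallel group M6, M7
Step 3: reduce the series chain M5, (M6+M7)
Step 4: apply the feedback formula to (M1*M2*M3*M4), (M5*(M6+M7))
Step 2: parallel.

Answer: parallel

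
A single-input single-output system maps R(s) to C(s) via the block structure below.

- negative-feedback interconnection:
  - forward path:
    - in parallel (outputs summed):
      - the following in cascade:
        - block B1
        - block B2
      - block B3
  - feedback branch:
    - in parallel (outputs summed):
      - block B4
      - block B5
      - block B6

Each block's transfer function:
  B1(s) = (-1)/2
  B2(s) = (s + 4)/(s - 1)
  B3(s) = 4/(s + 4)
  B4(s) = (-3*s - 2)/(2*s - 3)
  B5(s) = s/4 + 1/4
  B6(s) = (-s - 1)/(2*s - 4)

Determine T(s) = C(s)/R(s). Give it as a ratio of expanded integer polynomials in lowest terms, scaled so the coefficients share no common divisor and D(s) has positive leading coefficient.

(1) combine B1, B2 in series: (-s - 4)/(2*s - 2)
(2) add (B1*B2), B3 (parallel): (-s^2 - 24)/(2*s^2 + 6*s - 8)
(3) reduce the parallel group B4, B5, B6: (2*s^3 - 21*s^2 + 17*s + 28)/(8*s^2 - 28*s + 24)
(4) apply the feedback formula to ((B1*B2)+B3), (B4+B5+B6): this yields T(s), and no further normalization is needed

Hence the answer: (8*s^4 - 28*s^3 + 216*s^2 - 672*s + 576)/(2*s^5 - 37*s^4 + 73*s^3 - 292*s^2 + 40*s + 864)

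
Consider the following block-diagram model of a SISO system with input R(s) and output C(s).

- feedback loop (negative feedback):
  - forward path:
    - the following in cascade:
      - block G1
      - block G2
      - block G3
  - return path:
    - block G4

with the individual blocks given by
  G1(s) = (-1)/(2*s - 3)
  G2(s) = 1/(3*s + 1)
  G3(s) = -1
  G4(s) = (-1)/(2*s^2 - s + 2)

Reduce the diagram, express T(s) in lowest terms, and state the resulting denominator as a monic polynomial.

Reducing step by step:

Step 1. series reduction of G1, G2, G3, giving 1/(6*s^2 - 7*s - 3)
Step 2. close the feedback loop around (G1*G2*G3), G4, giving (2*s^2 - s + 2)/(12*s^4 - 20*s^3 + 13*s^2 - 11*s - 7)
T(s) is the step-2 result (common factors already cancelled). Leading coefficient of the denominator: 12. Divide through by 12 for the monic polynomial.

Answer: s^4 - 5*s^3/3 + 13*s^2/12 - 11*s/12 - 7/12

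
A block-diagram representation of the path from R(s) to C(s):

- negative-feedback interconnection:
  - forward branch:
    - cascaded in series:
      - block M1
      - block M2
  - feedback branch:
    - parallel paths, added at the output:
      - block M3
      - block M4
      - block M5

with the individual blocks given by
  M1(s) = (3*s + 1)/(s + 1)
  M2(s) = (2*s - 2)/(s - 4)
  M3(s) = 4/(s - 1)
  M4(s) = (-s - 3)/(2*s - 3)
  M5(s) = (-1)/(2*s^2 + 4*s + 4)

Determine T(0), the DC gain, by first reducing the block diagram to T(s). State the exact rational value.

First reduce the diagram to T(s).

Step 1: combine M1, M2 in series -> (6*s^2 - 4*s - 2)/(s^2 - 3*s - 4)
Step 2: reduce the parallel group M3, M4, M5 -> (-2*s^4 + 8*s^3 - 7*s - 39)/(4*s^4 - 2*s^3 - 6*s^2 - 8*s + 12)
Step 3: close the feedback loop around (M1*M2), (M3+M4+M5) -> (-12*s^5 + 2*s^4 + 20*s^3 + 30*s^2 - 28*s - 12)/(4*s^5 - 17*s^4 + 5*s^3 + 25*s^2 + 98*s + 15)
The step-3 result is T(s). Setting s = 0: T(0) = -12/15 = -4/5.

Answer: -4/5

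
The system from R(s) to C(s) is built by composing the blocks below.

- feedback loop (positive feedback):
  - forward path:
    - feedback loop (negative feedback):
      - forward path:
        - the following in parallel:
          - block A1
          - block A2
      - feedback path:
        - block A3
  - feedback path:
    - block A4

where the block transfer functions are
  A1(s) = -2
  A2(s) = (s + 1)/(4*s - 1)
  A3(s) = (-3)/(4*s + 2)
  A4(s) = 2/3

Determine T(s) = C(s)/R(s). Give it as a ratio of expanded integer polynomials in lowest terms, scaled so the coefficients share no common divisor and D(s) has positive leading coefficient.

Step 1: reduce the parallel group A1, A2, giving (3 - 7*s)/(4*s - 1)
Step 2: reduce the feedback loop with forward (A1+A2) and return A3, giving (-28*s^2 - 2*s + 6)/(16*s^2 + 25*s - 11)
Step 3: close the feedback loop around [(A1+A2)/(1+(A1+A2)*A3)], A4 - this is the overall T(s), already in the required normalized form

Answer: (-84*s^2 - 6*s + 18)/(104*s^2 + 79*s - 45)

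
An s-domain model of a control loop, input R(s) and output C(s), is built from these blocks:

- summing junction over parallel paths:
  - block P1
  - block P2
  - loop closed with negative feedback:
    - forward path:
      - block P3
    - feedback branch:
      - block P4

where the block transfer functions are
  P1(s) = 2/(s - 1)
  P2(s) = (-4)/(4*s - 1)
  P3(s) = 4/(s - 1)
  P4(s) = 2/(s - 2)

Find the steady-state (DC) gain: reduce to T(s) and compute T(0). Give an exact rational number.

Answer: 6/5

Working:
(1) reduce the feedback loop with forward P3 and return P4 = (4*s - 8)/(s^2 - 3*s + 10)
(2) sum the parallel branches P1, P2, [P3/(1+P3*P4)] = (20*s^3 - 62*s^2 + 78*s + 12)/(4*s^4 - 17*s^3 + 56*s^2 - 53*s + 10)
DC gain: substitute s = 0 into T(s) from step 2: T(0) = 12/10 = 6/5.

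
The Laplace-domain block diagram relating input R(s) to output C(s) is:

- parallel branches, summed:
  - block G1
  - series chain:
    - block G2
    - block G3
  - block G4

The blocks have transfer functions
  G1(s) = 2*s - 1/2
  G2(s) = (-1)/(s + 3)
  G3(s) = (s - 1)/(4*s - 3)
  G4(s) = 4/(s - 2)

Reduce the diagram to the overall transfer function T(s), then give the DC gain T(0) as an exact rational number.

First reduce the diagram to T(s).

(1) multiply G2, G3 (series) = (1 - s)/(4*s^2 + 9*s - 9)
(2) combine G1, (G2*G3), G4 in parallel = (16*s^4 - 79*s^2 + 177*s - 94)/(8*s^3 + 2*s^2 - 54*s + 36)
That last expression is T(s); at s = 0 only the constant terms survive, so T(0) = -94/36 = -47/18.

Answer: -47/18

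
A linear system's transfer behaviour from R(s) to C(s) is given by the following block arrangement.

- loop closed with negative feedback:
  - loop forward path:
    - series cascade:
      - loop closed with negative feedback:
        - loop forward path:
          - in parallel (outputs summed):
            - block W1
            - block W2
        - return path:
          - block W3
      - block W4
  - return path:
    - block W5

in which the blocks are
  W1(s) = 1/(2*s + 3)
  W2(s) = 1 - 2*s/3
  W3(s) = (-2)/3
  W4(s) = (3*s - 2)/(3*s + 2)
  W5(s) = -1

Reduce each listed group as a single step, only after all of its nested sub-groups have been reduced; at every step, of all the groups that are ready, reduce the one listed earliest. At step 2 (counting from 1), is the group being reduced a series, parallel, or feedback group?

Answer: feedback

Working:
[1] reduce the parallel group W1, W2
[2] close the feedback loop around (W1+W2), W3
[3] multiply [(W1+W2)/(1+(W1+W2)*W3)], W4 (series)
[4] apply the feedback formula to ([(W1+W2)/(1+(W1+W2)*W3)]*W4), W5
The group at step 2 is a feedback group.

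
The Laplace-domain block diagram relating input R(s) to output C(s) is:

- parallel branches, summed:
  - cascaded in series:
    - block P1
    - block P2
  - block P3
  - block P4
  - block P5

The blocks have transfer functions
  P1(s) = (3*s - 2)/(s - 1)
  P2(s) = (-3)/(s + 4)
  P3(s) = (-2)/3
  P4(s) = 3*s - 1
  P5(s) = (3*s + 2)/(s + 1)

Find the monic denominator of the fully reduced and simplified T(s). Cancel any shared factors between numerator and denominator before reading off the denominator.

The answer is s^3 + 4*s^2 - s - 4.

Reasoning:
Step 1. combine P1, P2 in series; result (6 - 9*s)/(s^2 + 3*s - 4)
Step 2. add (P1*P2), P3, P4, P5 (parallel); result (9*s^4 + 40*s^3 - 23*s^2 - 58*s + 14)/(3*s^3 + 12*s^2 - 3*s - 12)
Step 2 gives the fully reduced T(s), with no common factor left to cancel. The denominator's leading coefficient is 3, so divide each of its coefficients by 3 to get the monic form.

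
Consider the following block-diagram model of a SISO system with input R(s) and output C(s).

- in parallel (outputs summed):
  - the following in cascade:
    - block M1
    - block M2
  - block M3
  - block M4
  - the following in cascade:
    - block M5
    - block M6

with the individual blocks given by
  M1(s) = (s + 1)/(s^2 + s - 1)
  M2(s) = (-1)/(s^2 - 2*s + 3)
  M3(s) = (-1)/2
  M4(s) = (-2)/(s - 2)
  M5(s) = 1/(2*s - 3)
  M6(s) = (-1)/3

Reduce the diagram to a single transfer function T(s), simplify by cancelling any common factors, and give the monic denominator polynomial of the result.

Answer: s^6 - 9*s^5/2 + 13*s^4/2 + 2*s^3 - 41*s^2/2 + 51*s/2 - 9

Working:
1. multiply M1, M2 (series), giving (-s - 1)/(s^4 - s^3 + 5*s - 3)
2. combine M5, M6 in series, giving (-1)/(6*s - 9)
3. sum the parallel branches (M1*M2), M3, M4, (M5*M6), giving (-6*s^6 + s^5 + 27*s^4 - 64*s^3 + 23*s^2 + 131*s - 102)/(12*s^6 - 54*s^5 + 78*s^4 + 24*s^3 - 246*s^2 + 306*s - 108)
Step 3 gives the fully reduced T(s), with no common factor left to cancel. The denominator's leading coefficient is 12, so divide each of its coefficients by 12 to get the monic form.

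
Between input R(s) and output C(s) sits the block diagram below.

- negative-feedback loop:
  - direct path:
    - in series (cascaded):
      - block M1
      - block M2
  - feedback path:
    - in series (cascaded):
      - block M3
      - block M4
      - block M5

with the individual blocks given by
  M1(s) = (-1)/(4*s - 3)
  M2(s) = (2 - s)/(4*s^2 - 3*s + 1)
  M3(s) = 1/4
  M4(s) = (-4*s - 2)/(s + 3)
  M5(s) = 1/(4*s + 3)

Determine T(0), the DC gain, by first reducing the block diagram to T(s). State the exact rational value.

(1) reduce the series chain M1, M2 -> (s - 2)/(16*s^3 - 24*s^2 + 13*s - 3)
(2) combine M3, M4, M5 in series -> (-2*s - 1)/(8*s^2 + 30*s + 18)
(3) apply the feedback formula to (M1*M2), (M3*M4*M5) -> (8*s^3 + 14*s^2 - 42*s - 36)/(128*s^5 + 288*s^4 - 328*s^3 - 68*s^2 + 147*s - 52)
Step 3 gives the overall T(s). Then T(0) = -36/(-52) = 9/13.

Hence the answer: 9/13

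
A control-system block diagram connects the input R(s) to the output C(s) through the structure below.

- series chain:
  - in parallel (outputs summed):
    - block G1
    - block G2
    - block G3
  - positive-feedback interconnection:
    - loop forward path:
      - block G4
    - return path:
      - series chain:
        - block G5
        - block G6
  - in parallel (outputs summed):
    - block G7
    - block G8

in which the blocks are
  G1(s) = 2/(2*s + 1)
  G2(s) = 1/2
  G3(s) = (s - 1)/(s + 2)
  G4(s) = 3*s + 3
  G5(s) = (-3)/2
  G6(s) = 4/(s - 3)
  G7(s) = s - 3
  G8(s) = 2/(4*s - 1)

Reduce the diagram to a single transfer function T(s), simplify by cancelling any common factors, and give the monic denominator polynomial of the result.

The answer is s^4 + 231*s^3/76 + 327*s^2/152 + 7*s/152 - 15/76.

Reasoning:
Step 1: parallel reduction of G1, G2, G3 gives (6*s^2 + 7*s + 8)/(4*s^2 + 10*s + 4)
Step 2: multiply G5, G6 (series) gives (-6)/(s - 3)
Step 3: reduce the feedback loop with forward G4 and return (G5*G6) gives (3*s^2 - 6*s - 9)/(19*s + 15)
Step 4: sum the parallel branches G7, G8 gives (4*s^2 - 13*s + 5)/(4*s - 1)
Step 5: reduce the series chain (G1+G2+G3), [G4/(1-G4*(G5*G6))], (G7+G8) gives (72*s^6 - 294*s^5 - 3*s^4 + 417*s^3 + 795*s^2 + 381*s - 360)/(304*s^4 + 924*s^3 + 654*s^2 + 14*s - 60)
That last expression is T(s), already simplified. Scaling its denominator by 1/304 (the reciprocal of the leading coefficient) yields the monic denominator.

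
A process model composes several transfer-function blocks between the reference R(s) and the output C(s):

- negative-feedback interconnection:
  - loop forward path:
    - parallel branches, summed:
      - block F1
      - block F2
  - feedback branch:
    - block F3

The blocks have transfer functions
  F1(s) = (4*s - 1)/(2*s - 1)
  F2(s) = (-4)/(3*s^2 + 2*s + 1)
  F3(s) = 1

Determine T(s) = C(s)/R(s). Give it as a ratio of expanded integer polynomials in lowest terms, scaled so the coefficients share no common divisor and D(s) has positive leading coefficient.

Step 1 - add F1, F2 (parallel): (12*s^3 + 5*s^2 - 6*s + 3)/(6*s^3 + s^2 - 1)
Step 2 - apply the feedback formula to (F1+F2), F3: this yields T(s), and no further normalization is needed

Answer: (12*s^3 + 5*s^2 - 6*s + 3)/(18*s^3 + 6*s^2 - 6*s + 2)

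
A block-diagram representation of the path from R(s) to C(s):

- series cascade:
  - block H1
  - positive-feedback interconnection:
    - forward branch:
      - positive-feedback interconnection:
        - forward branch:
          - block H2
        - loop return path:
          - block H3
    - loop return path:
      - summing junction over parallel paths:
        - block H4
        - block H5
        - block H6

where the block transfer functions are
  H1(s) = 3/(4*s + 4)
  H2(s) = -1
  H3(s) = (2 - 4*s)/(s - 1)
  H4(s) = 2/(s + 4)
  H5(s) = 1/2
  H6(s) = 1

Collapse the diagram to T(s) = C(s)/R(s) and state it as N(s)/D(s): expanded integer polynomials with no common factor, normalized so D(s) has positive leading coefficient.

Step 1 - reduce the feedback loop with forward H2 and return H3 gives (s - 1)/(3*s - 1)
Step 2 - parallel reduction of H4, H5, H6 gives (3*s + 16)/(2*s + 8)
Step 3 - collapse the loop ([H2/(1-H2*H3)] forward, (H4+H5+H6) return) gives (2*s^2 + 6*s - 8)/(3*s^2 + 9*s + 8)
Step 4 - series reduction of H1, [[H2/(1-H2*H3)]/(1-[H2/(1-H2*H3)]*(H4+H5+H6))], which is the overall transfer function T(s) = C(s)/R(s) in lowest terms

Hence the answer: (3*s^2 + 9*s - 12)/(6*s^3 + 24*s^2 + 34*s + 16)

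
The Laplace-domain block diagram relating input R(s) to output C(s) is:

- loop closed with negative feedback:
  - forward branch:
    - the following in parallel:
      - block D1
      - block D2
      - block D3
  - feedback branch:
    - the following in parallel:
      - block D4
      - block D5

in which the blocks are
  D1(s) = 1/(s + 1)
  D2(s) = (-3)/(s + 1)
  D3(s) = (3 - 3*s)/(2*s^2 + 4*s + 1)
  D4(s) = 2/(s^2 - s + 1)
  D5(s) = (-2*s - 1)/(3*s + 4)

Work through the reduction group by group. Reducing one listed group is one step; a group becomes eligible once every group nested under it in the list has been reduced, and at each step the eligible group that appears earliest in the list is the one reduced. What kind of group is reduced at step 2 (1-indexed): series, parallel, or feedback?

1. parallel reduction of D1, D2, D3
2. combine D4, D5 in parallel
3. feedback reduction of (D1+D2+D3), (D4+D5)
Step 2 collapses a parallel group.

Answer: parallel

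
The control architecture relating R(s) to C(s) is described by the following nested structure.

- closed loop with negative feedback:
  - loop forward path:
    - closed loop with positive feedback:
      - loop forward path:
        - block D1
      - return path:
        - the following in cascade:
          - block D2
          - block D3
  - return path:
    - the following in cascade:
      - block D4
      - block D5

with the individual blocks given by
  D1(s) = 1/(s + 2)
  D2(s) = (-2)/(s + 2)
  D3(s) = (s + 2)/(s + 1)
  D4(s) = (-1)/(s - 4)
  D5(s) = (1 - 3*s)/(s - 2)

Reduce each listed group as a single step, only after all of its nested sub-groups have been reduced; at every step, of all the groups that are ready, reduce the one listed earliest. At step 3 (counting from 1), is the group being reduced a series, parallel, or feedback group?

Step 1 - reduce the series chain D2, D3
Step 2 - feedback reduction of D1, (D2*D3)
Step 3 - multiply D4, D5 (series)
Step 4 - apply the feedback formula to [D1/(1-D1*(D2*D3))], (D4*D5)
Step 3 collapses a series group.

Final answer: series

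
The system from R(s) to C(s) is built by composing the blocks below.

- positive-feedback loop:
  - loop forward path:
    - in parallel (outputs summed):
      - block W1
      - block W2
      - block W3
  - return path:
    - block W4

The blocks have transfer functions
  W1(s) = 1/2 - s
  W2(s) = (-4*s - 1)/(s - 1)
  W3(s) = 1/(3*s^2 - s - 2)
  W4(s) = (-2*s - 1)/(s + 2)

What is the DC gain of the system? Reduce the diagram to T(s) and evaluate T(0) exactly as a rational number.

[1] add W1, W2, W3 (parallel) = (-6*s^3 - 19*s^2 - 19*s - 4)/(6*s^2 - 2*s - 4)
[2] feedback reduction of (W1+W2+W3), W4 = (6*s^4 + 31*s^3 + 57*s^2 + 42*s + 8)/(12*s^4 + 38*s^3 + 47*s^2 + 35*s + 12)
That last expression is T(s); at s = 0 only the constant terms survive, so T(0) = 8/12 = 2/3.

Final answer: 2/3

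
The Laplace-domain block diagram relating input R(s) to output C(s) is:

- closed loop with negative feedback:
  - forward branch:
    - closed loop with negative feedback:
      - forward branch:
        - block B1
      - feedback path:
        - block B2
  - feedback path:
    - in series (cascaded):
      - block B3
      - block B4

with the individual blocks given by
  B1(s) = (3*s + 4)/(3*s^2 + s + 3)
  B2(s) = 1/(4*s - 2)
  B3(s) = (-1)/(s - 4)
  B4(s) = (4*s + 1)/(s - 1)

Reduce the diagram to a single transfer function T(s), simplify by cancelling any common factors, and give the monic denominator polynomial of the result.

Step 1. close the feedback loop around B1, B2 = (12*s^2 + 10*s - 8)/(12*s^3 - 2*s^2 + 13*s - 2)
Step 2. multiply B3, B4 (series) = (-4*s - 1)/(s^2 - 5*s + 4)
Step 3. reduce the feedback loop with forward [B1/(1+B1*B2)] and return (B3*B4) = (12*s^4 - 50*s^3 - 10*s^2 + 80*s - 32)/(12*s^5 - 62*s^4 + 23*s^3 - 127*s^2 + 84*s)
No further cancellation is possible in the step-3 result, so that is T(s). Its denominator becomes monic after dividing by the leading coefficient 12.

Final answer: s^5 - 31*s^4/6 + 23*s^3/12 - 127*s^2/12 + 7*s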